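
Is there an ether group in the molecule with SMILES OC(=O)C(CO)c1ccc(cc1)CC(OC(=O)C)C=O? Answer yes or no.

no

Reading the structure from left to right:
  HOOC: –COOH: carbonyl C bonded to –OH and C → carboxylic acid (the –OH is not a separate alcohol).
  CH(CH2OH): pendant –CH2OH on an sp³ backbone C → alcohol.
  C6H4: para-disubstituted benzene ring → arene.
  CH(OCOCH3): pendant –OC(=O)CH3: an acyloxy group → ester.
  CHO: terminal –CHO: carbonyl C bonded to H and C → aldehyde.
In CH(OCOCH3), the C–O–C oxygen is adjacent to a C=O, so it belongs to an ester, not an ether.
The groups actually present are: alcohol, aldehyde, arene, carboxylic acid, ester.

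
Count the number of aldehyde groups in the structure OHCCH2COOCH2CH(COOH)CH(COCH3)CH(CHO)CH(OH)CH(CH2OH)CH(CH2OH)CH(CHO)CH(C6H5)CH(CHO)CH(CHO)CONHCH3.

5

Taking each segment in turn:
  OHC: terminal –CHO: carbonyl C bonded to H and C → aldehyde.
  CH2COOCH2: –C(=O)–O–C with C on the carbonyl side → ester.
  CH(COOH): pendant –COOH: carbonyl C bonded to C and –OH → carboxylic acid.
  CH(COCH3): pendant –COCH3: carbonyl C bonded to two carbons → ketone.
  CH(CHO): pendant –CHO: carbonyl C bonded to C and H → aldehyde.
  CH(OH): –OH on an sp³ carbon → alcohol (secondary).
  CH(CH2OH): pendant –CH2OH on an sp³ backbone C → alcohol.
  CH(CH2OH): pendant –CH2OH on an sp³ backbone C → alcohol.
  CH(CHO): pendant –CHO: carbonyl C bonded to C and H → aldehyde.
  CH(C6H5): pendant –C6H5: benzene ring → arene.
  CH(CHO): pendant –CHO: carbonyl C bonded to C and H → aldehyde.
  CH(CHO): pendant –CHO: carbonyl C bonded to C and H → aldehyde.
  CONHCH3: –C(=O)NHCH3: carbonyl C bonded to C and to N → amide (the N is not an amine).
Aldehyde appears at: OHC, CH(CHO), CH(CHO), CH(CHO), CH(CHO) → 5.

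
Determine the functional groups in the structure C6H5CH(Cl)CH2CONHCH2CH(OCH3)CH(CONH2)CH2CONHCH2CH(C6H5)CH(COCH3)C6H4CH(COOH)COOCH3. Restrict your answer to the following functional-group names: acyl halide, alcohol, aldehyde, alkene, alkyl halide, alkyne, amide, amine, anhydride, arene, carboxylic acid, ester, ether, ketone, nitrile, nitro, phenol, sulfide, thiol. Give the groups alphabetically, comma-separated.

alkyl halide, amide, arene, carboxylic acid, ester, ether, ketone

C6H5– phenyl ring → arene.
halogen on an sp³ carbon → alkyl halide.
–C(=O)–N– linkage → amide (the N is not an amine).
pendant –OCH3: C–O–C with sp³ C, no adjacent C=O → ether.
pendant –CONH2: carbonyl C bonded to C and N → amide.
–C(=O)–N– linkage → amide (the N is not an amine).
pendant –C6H5: benzene ring → arene.
pendant –COCH3: carbonyl C bonded to two carbons → ketone.
para-disubstituted benzene ring → arene.
pendant –COOH: carbonyl C bonded to C and –OH → carboxylic acid.
–C(=O)OCH3: carbonyl C bonded to C and to –OCH3 → ester (not ketone + ether).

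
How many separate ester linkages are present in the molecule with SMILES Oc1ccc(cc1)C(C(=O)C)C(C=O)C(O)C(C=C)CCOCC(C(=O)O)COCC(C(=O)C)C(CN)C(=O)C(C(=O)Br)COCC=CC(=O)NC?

Working along the chain:
  HOC6H4: –OH attached directly to an aromatic ring → phenol (not alcohol); the ring itself is an arene.
  CH(COCH3): pendant –COCH3: carbonyl C bonded to two carbons → ketone.
  CH(CHO): pendant –CHO: carbonyl C bonded to C and H → aldehyde.
  CH(OH): –OH on an sp³ carbon → alcohol (secondary).
  CH(CH=CH2): pendant –CH=CH2: C=C double bond → alkene.
  CH2OCH2: C–O–C with sp³ carbons on both sides and no adjacent C=O → ether.
  CH(COOH): pendant –COOH: carbonyl C bonded to C and –OH → carboxylic acid.
  CH2OCH2: C–O–C with sp³ carbons on both sides and no adjacent C=O → ether.
  CH(COCH3): pendant –COCH3: carbonyl C bonded to two carbons → ketone.
  CH(CH2NH2): pendant –CH2NH2: N on sp³ C, no adjacent C=O → amine.
  CO: –C(=O)– with carbon on both sides → ketone.
  CH(COBr): pendant –C(=O)X: carbonyl C bonded to C and halogen → acyl halide.
  CH2OCH2: C–O–C with sp³ carbons on both sides and no adjacent C=O → ether.
  CH=CH: C=C double bond → alkene.
  CONHCH3: –C(=O)NHCH3: carbonyl C bonded to C and to N → amide (the N is not an amine).
No segment is a ester: CH(COCH3) is ketone, not ester; CH2OCH2 is ether, not ester; CH(COOH) is carboxylic acid, not ester. → 0.

0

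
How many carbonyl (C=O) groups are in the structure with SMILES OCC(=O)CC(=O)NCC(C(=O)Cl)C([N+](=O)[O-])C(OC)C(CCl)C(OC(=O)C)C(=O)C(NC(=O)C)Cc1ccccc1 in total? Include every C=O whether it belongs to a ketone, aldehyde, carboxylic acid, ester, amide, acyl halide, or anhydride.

CO: ketone, 1 C=O (running total 1).
CH2CONHCH2: amide, 1 C=O (running total 2).
CH(COCl): acyl halide, 1 C=O (running total 3).
CH(OCOCH3): ester, 1 C=O (running total 4).
CO: ketone, 1 C=O (running total 5).
CH(NHCOCH3): amide, 1 C=O (running total 6).

6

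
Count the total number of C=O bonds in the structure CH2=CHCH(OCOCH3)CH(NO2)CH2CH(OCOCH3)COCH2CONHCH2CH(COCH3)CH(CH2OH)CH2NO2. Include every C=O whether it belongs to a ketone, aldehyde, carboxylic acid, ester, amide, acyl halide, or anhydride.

CH(OCOCH3): ester, 1 C=O (running total 1).
CH(OCOCH3): ester, 1 C=O (running total 2).
CO: ketone, 1 C=O (running total 3).
CH2CONHCH2: amide, 1 C=O (running total 4).
CH(COCH3): ketone, 1 C=O (running total 5).

5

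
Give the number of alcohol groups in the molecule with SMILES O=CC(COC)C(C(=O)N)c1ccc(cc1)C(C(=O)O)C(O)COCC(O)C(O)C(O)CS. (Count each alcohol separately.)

4

Working along the chain:
  OHC: terminal –CHO: carbonyl C bonded to H and C → aldehyde.
  CH(CH2OCH3): pendant –CH2OCH3: C–O–C linkage → ether.
  CH(CONH2): pendant –CONH2: carbonyl C bonded to C and N → amide.
  C6H4: para-disubstituted benzene ring → arene.
  CH(COOH): pendant –COOH: carbonyl C bonded to C and –OH → carboxylic acid.
  CH(OH): –OH on an sp³ carbon → alcohol (secondary).
  CH2OCH2: C–O–C with sp³ carbons on both sides and no adjacent C=O → ether.
  CH(OH): –OH on an sp³ carbon → alcohol (secondary).
  CH(OH): –OH on an sp³ carbon → alcohol (secondary).
  CH(OH): –OH on an sp³ carbon → alcohol (secondary).
  CH2SH: –SH on an sp³ carbon → thiol.
Alcohol appears at: CH(OH), CH(OH), CH(OH), CH(OH) → 4.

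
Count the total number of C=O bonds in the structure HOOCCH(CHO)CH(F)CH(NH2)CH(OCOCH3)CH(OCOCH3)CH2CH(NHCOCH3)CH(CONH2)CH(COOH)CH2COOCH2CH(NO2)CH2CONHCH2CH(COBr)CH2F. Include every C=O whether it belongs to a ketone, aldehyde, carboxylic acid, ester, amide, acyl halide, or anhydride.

10

HOOC: carboxylic acid, 1 C=O (running total 1).
CH(CHO): aldehyde, 1 C=O (running total 2).
CH(OCOCH3): ester, 1 C=O (running total 3).
CH(OCOCH3): ester, 1 C=O (running total 4).
CH(NHCOCH3): amide, 1 C=O (running total 5).
CH(CONH2): amide, 1 C=O (running total 6).
CH(COOH): carboxylic acid, 1 C=O (running total 7).
CH2COOCH2: ester, 1 C=O (running total 8).
CH2CONHCH2: amide, 1 C=O (running total 9).
CH(COBr): acyl halide, 1 C=O (running total 10).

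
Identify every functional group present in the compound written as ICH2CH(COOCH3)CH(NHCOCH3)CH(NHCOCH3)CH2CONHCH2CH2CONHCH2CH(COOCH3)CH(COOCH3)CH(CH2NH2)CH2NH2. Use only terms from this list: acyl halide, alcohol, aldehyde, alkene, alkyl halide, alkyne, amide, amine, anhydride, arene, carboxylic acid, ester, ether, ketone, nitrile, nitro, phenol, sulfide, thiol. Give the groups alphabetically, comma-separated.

alkyl halide, amide, amine, ester

Reading the structure from left to right:
  ICH2: halogen on an sp³ carbon → alkyl halide.
  CH(COOCH3): pendant –COOCH3: carbonyl C bonded to C and –OCH3 → ester.
  CH(NHCOCH3): pendant –NHC(=O)CH3: N bonded to a carbonyl → amide (not amine).
  CH(NHCOCH3): pendant –NHC(=O)CH3: N bonded to a carbonyl → amide (not amine).
  CH2CONHCH2: –C(=O)–N– linkage → amide (the N is not an amine).
  CH2CONHCH2: –C(=O)–N– linkage → amide (the N is not an amine).
  CH(COOCH3): pendant –COOCH3: carbonyl C bonded to C and –OCH3 → ester.
  CH(COOCH3): pendant –COOCH3: carbonyl C bonded to C and –OCH3 → ester.
  CH(CH2NH2): pendant –CH2NH2: N on sp³ C, no adjacent C=O → amine.
  CH2NH2: –NH2 on an sp³ carbon with no adjacent C=O → amine.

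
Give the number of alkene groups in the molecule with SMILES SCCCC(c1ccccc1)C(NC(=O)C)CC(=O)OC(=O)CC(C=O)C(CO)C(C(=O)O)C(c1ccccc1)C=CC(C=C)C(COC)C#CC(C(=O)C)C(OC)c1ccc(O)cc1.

Working along the chain:
  HSCH2: –SH on an sp³ carbon → thiol.
  CH(C6H5): pendant –C6H5: benzene ring → arene.
  CH(NHCOCH3): pendant –NHC(=O)CH3: N bonded to a carbonyl → amide (not amine).
  CH2CO-O-COCH2: two acyl groups sharing one oxygen, –C(=O)–O–C(=O)– → anhydride.
  CH(CHO): pendant –CHO: carbonyl C bonded to C and H → aldehyde.
  CH(CH2OH): pendant –CH2OH on an sp³ backbone C → alcohol.
  CH(COOH): pendant –COOH: carbonyl C bonded to C and –OH → carboxylic acid.
  CH(C6H5): pendant –C6H5: benzene ring → arene.
  CH=CH: C=C double bond → alkene.
  CH(CH=CH2): pendant –CH=CH2: C=C double bond → alkene.
  CH(CH2OCH3): pendant –CH2OCH3: C–O–C linkage → ether.
  C≡C: C≡C triple bond → alkyne.
  CH(COCH3): pendant –COCH3: carbonyl C bonded to two carbons → ketone.
  CH(OCH3): pendant –OCH3: C–O–C with sp³ C, no adjacent C=O → ether.
  C6H4OH: –OH attached directly to an aromatic ring → phenol (not alcohol); the ring itself is an arene.
Alkene appears at: CH=CH, CH(CH=CH2) → 2.

2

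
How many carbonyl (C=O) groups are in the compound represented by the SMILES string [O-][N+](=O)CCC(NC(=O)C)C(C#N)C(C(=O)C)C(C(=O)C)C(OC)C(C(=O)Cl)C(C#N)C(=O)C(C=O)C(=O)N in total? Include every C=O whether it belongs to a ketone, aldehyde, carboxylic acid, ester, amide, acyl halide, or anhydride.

CH(NHCOCH3): amide, 1 C=O (running total 1).
CH(COCH3): ketone, 1 C=O (running total 2).
CH(COCH3): ketone, 1 C=O (running total 3).
CH(COCl): acyl halide, 1 C=O (running total 4).
CO: ketone, 1 C=O (running total 5).
CH(CHO): aldehyde, 1 C=O (running total 6).
CONH2: amide, 1 C=O (running total 7).

7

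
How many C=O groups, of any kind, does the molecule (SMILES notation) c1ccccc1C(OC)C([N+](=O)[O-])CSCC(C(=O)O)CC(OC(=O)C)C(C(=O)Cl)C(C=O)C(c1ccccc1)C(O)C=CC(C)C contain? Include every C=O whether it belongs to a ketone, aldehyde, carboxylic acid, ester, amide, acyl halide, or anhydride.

4

CH(COOH): carboxylic acid, 1 C=O (running total 1).
CH(OCOCH3): ester, 1 C=O (running total 2).
CH(COCl): acyl halide, 1 C=O (running total 3).
CH(CHO): aldehyde, 1 C=O (running total 4).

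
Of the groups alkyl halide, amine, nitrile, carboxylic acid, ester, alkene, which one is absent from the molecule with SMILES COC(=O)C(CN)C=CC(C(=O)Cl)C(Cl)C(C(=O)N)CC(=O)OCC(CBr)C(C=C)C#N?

amine: present (CH(CH2NH2) — pendant –CH2NH2: N on sp³ C, no adjacent C=O → amine).
ester: present (CH3OOC — CH3O–C(=O)–: carbonyl C bonded to C and to –OCH3 → ester (not ketone + ether)).
alkene: present (CH=CH — C=C double bond → alkene).
alkyl halide: present (CH(Cl) — halogen on an sp³ carbon → alkyl halide).
nitrile: present (CN — –C≡N: carbon triple-bonded to nitrogen → nitrile).
carboxylic acid: absent. In each of CH3OOC and CH2COOCH2, the acyl oxygen is bonded to carbon (–O–C), not to H, so this is an ester. In CH(CONH2), the carbonyl is bonded to nitrogen, not to –OH; that is an amide.

carboxylic acid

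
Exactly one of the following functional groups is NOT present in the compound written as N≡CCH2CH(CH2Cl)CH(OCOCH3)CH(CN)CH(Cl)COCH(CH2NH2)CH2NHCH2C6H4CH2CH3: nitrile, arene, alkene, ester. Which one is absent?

alkene

nitrile: present (N≡C — N≡C–: carbon triple-bonded to nitrogen → nitrile).
arene: present (C6H4 — para-disubstituted benzene ring → arene).
ester: present (CH(OCOCH3) — pendant –OC(=O)CH3: an acyloxy group → ester).
alkene: absent. In C6H4, the C=C units are part of an aromatic ring, which is an arene, not an isolated alkene.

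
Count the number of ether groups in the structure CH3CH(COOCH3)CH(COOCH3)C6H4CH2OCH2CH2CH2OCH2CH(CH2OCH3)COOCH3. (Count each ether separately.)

pendant –COOCH3: carbonyl C bonded to C and –OCH3 → ester.
pendant –COOCH3: carbonyl C bonded to C and –OCH3 → ester.
para-disubstituted benzene ring → arene.
C–O–C with sp³ carbons on both sides and no adjacent C=O → ether.
C–O–C with sp³ carbons on both sides and no adjacent C=O → ether.
pendant –CH2OCH3: C–O–C linkage → ether.
–C(=O)OCH3: carbonyl C bonded to C and to –OCH3 → ester (not ketone + ether).
Ether appears at: CH2OCH2, CH2OCH2, CH(CH2OCH3) → 3.

3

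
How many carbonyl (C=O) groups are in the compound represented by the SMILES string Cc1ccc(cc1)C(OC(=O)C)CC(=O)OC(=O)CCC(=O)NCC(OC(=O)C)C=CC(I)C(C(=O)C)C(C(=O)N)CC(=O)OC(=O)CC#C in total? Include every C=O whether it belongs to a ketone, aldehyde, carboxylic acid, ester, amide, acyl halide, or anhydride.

9

CH(OCOCH3): ester, 1 C=O (running total 1).
CH2CO-O-COCH2: anhydride, 2 C=O (running total 3).
CH2CONHCH2: amide, 1 C=O (running total 4).
CH(OCOCH3): ester, 1 C=O (running total 5).
CH(COCH3): ketone, 1 C=O (running total 6).
CH(CONH2): amide, 1 C=O (running total 7).
CH2CO-O-COCH2: anhydride, 2 C=O (running total 9).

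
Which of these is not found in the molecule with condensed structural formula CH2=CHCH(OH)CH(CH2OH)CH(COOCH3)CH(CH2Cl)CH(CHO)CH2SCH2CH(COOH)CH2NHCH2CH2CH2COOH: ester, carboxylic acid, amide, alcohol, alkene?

alkene: present (CH2=CH — C=C double bond → alkene).
carboxylic acid: present (CH(COOH) — pendant –COOH: carbonyl C bonded to C and –OH → carboxylic acid).
ester: present (CH(COOCH3) — pendant –COOCH3: carbonyl C bonded to C and –OCH3 → ester).
alcohol: present (CH(OH) — –OH on an sp³ carbon → alcohol (secondary)).
amide: no segment matches this pattern.

amide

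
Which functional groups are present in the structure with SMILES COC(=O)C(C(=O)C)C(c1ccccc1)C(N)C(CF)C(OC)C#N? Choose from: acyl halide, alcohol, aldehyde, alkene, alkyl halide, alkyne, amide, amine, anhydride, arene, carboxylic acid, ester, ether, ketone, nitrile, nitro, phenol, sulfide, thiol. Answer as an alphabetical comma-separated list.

Taking each segment in turn:
  CH3OOC: CH3O–C(=O)–: carbonyl C bonded to C and to –OCH3 → ester (not ketone + ether).
  CH(COCH3): pendant –COCH3: carbonyl C bonded to two carbons → ketone.
  CH(C6H5): pendant –C6H5: benzene ring → arene.
  CH(NH2): –NH2 on an sp³ carbon with no adjacent C=O → amine.
  CH(CH2F): pendant –CH2X: halogen on sp³ carbon → alkyl halide.
  CH(OCH3): pendant –OCH3: C–O–C with sp³ C, no adjacent C=O → ether.
  CN: –C≡N: carbon triple-bonded to nitrogen → nitrile.

alkyl halide, amine, arene, ester, ether, ketone, nitrile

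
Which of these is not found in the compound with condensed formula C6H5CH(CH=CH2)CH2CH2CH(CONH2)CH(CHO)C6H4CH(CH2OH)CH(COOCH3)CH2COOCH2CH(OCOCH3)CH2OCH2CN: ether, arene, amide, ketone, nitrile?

amide: present (CH(CONH2) — pendant –CONH2: carbonyl C bonded to C and N → amide).
ether: present (CH2OCH2 — C–O–C with sp³ carbons on both sides and no adjacent C=O → ether).
nitrile: present (CN — –C≡N: carbon triple-bonded to nitrogen → nitrile).
arene: present (C6H5 — C6H5– phenyl ring → arene).
ketone: absent. In each of CH(COOCH3), CH2COOCH2 and CH(OCOCH3), the C=O is bonded to an –O–C group, which defines an ester, not a ketone. In CH(CONH2), the C=O is bonded to nitrogen, which defines an amide, not a ketone. In CH(CHO), the carbonyl carbon carries an H, so it is an aldehyde, not a ketone.

ketone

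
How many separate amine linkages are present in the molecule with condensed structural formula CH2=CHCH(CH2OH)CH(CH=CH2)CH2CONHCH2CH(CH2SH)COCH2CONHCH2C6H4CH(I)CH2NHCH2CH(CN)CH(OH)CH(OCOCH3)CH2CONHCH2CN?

C=C double bond → alkene.
pendant –CH2OH on an sp³ backbone C → alcohol.
pendant –CH=CH2: C=C double bond → alkene.
–C(=O)–N– linkage → amide (the N is not an amine).
pendant –CH2SH → thiol.
–C(=O)– with carbon on both sides → ketone.
–C(=O)–N– linkage → amide (the N is not an amine).
para-disubstituted benzene ring → arene.
halogen on an sp³ carbon → alkyl halide.
C–N–C with sp³ carbons and no adjacent C=O → amine (secondary).
pendant –C≡N: nitrile.
–OH on an sp³ carbon → alcohol (secondary).
pendant –OC(=O)CH3: an acyloxy group → ester.
–C(=O)–N– linkage → amide (the N is not an amine).
–C≡N: carbon triple-bonded to nitrogen → nitrile.
Amine appears at: CH2NHCH2 → 1.

1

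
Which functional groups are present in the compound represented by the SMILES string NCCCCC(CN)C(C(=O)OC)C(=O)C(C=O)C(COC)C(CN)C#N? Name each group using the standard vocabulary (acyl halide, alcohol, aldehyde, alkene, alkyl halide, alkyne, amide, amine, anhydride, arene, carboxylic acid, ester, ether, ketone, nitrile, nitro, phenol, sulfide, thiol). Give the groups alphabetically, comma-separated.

aldehyde, amine, ester, ether, ketone, nitrile

Taking each segment in turn:
  H2NCH2: –NH2 on an sp³ carbon with no adjacent C=O → amine.
  CH(CH2NH2): pendant –CH2NH2: N on sp³ C, no adjacent C=O → amine.
  CH(COOCH3): pendant –COOCH3: carbonyl C bonded to C and –OCH3 → ester.
  CO: –C(=O)– with carbon on both sides → ketone.
  CH(CHO): pendant –CHO: carbonyl C bonded to C and H → aldehyde.
  CH(CH2OCH3): pendant –CH2OCH3: C–O–C linkage → ether.
  CH(CH2NH2): pendant –CH2NH2: N on sp³ C, no adjacent C=O → amine.
  CN: –C≡N: carbon triple-bonded to nitrogen → nitrile.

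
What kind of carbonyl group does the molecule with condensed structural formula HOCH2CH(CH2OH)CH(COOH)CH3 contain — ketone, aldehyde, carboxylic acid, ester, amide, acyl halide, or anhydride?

carboxylic acid

The carbonyl is in the CH(COOH) segment: pendant –COOH: carbonyl C bonded to C and –OH → carboxylic acid.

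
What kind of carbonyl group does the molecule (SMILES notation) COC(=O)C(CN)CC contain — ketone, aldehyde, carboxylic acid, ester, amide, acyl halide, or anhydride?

ester

The carbonyl is in the CH3OOC segment: CH3O–C(=O)–: carbonyl C bonded to C and to –OCH3 → ester (not ketone + ether).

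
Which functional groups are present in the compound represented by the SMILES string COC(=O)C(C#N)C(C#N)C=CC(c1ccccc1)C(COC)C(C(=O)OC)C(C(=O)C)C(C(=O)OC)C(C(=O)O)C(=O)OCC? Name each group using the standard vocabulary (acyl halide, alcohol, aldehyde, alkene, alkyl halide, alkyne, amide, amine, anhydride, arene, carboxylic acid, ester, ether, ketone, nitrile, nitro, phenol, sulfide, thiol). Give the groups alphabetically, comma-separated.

alkene, arene, carboxylic acid, ester, ether, ketone, nitrile

CH3O–C(=O)–: carbonyl C bonded to C and to –OCH3 → ester (not ketone + ether).
pendant –C≡N: nitrile.
pendant –C≡N: nitrile.
C=C double bond → alkene.
pendant –C6H5: benzene ring → arene.
pendant –CH2OCH3: C–O–C linkage → ether.
pendant –COOCH3: carbonyl C bonded to C and –OCH3 → ester.
pendant –COCH3: carbonyl C bonded to two carbons → ketone.
pendant –COOCH3: carbonyl C bonded to C and –OCH3 → ester.
pendant –COOH: carbonyl C bonded to C and –OH → carboxylic acid.
–C(=O)OCH2CH3: carbonyl C bonded to C and to –OEt → ester.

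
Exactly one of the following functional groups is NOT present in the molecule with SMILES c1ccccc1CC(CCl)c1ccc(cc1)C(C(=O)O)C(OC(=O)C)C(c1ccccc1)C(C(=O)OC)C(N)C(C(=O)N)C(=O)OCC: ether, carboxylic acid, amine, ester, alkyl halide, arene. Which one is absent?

amine: present (CH(NH2) — –NH2 on an sp³ carbon with no adjacent C=O → amine).
carboxylic acid: present (CH(COOH) — pendant –COOH: carbonyl C bonded to C and –OH → carboxylic acid).
arene: present (C6H5 — C6H5– phenyl ring → arene).
alkyl halide: present (CH(CH2Cl) — pendant –CH2X: halogen on sp³ carbon → alkyl halide).
ester: present (CH(OCOCH3) — pendant –OC(=O)CH3: an acyloxy group → ester).
ether: absent. In each of CH(OCOCH3), CH(COOCH3) and COOCH2CH3, the C–O–C oxygen is adjacent to a C=O, so it belongs to an ester, not an ether.

ether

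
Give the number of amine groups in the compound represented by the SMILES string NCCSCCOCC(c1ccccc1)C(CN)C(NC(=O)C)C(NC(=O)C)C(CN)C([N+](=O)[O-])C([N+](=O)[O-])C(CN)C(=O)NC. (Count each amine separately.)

4

Working along the chain:
  H2NCH2: –NH2 on an sp³ carbon with no adjacent C=O → amine.
  CH2SCH2: C–S–C linkage → sulfide (thioether).
  CH2OCH2: C–O–C with sp³ carbons on both sides and no adjacent C=O → ether.
  CH(C6H5): pendant –C6H5: benzene ring → arene.
  CH(CH2NH2): pendant –CH2NH2: N on sp³ C, no adjacent C=O → amine.
  CH(NHCOCH3): pendant –NHC(=O)CH3: N bonded to a carbonyl → amide (not amine).
  CH(NHCOCH3): pendant –NHC(=O)CH3: N bonded to a carbonyl → amide (not amine).
  CH(CH2NH2): pendant –CH2NH2: N on sp³ C, no adjacent C=O → amine.
  CH(NO2): –NO2 on an sp³ carbon → nitro (the N=O is not a carbonyl).
  CH(NO2): –NO2 on an sp³ carbon → nitro (the N=O is not a carbonyl).
  CH(CH2NH2): pendant –CH2NH2: N on sp³ C, no adjacent C=O → amine.
  CONHCH3: –C(=O)NHCH3: carbonyl C bonded to C and to N → amide (the N is not an amine).
Amine appears at: H2NCH2, CH(CH2NH2), CH(CH2NH2), CH(CH2NH2) → 4.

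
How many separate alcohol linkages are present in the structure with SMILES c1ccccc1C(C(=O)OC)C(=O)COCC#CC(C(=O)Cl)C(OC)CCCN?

0

Reading the structure from left to right:
  C6H5: C6H5– phenyl ring → arene.
  CH(COOCH3): pendant –COOCH3: carbonyl C bonded to C and –OCH3 → ester.
  CO: –C(=O)– with carbon on both sides → ketone.
  CH2OCH2: C–O–C with sp³ carbons on both sides and no adjacent C=O → ether.
  C≡C: C≡C triple bond → alkyne.
  CH(COCl): pendant –C(=O)X: carbonyl C bonded to C and halogen → acyl halide.
  CH(OCH3): pendant –OCH3: C–O–C with sp³ C, no adjacent C=O → ether.
  CH2NH2: –NH2 on an sp³ carbon with no adjacent C=O → amine.
No segment is a alcohol: CO is ketone, not alcohol; CH2OCH2 is ether, not alcohol; CH(OCH3) is ether, not alcohol. → 0.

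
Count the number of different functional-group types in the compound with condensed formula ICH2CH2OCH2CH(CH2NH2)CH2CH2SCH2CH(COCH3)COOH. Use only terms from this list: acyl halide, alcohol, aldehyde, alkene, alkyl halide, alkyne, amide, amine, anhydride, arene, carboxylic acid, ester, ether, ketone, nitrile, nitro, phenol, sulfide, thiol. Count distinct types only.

6

Reading the structure from left to right:
  ICH2: halogen on an sp³ carbon → alkyl halide.
  CH2OCH2: C–O–C with sp³ carbons on both sides and no adjacent C=O → ether.
  CH(CH2NH2): pendant –CH2NH2: N on sp³ C, no adjacent C=O → amine.
  CH2SCH2: C–S–C linkage → sulfide (thioether).
  CH(COCH3): pendant –COCH3: carbonyl C bonded to two carbons → ketone.
  COOH: –COOH: carbonyl C bonded to –OH and C → carboxylic acid (the –OH is not a separate alcohol).
Distinct types present: alkyl halide, amine, carboxylic acid, ether, ketone, sulfide.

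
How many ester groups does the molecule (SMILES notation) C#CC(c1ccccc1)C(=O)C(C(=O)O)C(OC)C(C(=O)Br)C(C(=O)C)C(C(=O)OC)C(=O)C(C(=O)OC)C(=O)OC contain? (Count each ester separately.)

3

C≡C triple bond → alkyne.
pendant –C6H5: benzene ring → arene.
–C(=O)– with carbon on both sides → ketone.
pendant –COOH: carbonyl C bonded to C and –OH → carboxylic acid.
pendant –OCH3: C–O–C with sp³ C, no adjacent C=O → ether.
pendant –C(=O)X: carbonyl C bonded to C and halogen → acyl halide.
pendant –COCH3: carbonyl C bonded to two carbons → ketone.
pendant –COOCH3: carbonyl C bonded to C and –OCH3 → ester.
–C(=O)– with carbon on both sides → ketone.
pendant –COOCH3: carbonyl C bonded to C and –OCH3 → ester.
–C(=O)OCH3: carbonyl C bonded to C and to –OCH3 → ester (not ketone + ether).
Ester appears at: CH(COOCH3), CH(COOCH3), COOCH3 → 3.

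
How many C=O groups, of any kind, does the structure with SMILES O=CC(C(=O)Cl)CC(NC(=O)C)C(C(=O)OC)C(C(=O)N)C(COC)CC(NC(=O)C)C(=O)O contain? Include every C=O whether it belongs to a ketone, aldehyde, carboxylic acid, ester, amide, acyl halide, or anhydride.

OHC: aldehyde, 1 C=O (running total 1).
CH(COCl): acyl halide, 1 C=O (running total 2).
CH(NHCOCH3): amide, 1 C=O (running total 3).
CH(COOCH3): ester, 1 C=O (running total 4).
CH(CONH2): amide, 1 C=O (running total 5).
CH(NHCOCH3): amide, 1 C=O (running total 6).
COOH: carboxylic acid, 1 C=O (running total 7).

7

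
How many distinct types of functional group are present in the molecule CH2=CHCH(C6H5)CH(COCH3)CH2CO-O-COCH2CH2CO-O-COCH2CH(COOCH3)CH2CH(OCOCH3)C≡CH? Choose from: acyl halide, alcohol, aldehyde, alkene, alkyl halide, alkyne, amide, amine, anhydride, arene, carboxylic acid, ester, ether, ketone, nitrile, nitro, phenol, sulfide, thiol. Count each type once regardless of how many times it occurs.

6

C=C double bond → alkene.
pendant –C6H5: benzene ring → arene.
pendant –COCH3: carbonyl C bonded to two carbons → ketone.
two acyl groups sharing one oxygen, –C(=O)–O–C(=O)– → anhydride.
two acyl groups sharing one oxygen, –C(=O)–O–C(=O)– → anhydride.
pendant –COOCH3: carbonyl C bonded to C and –OCH3 → ester.
pendant –OC(=O)CH3: an acyloxy group → ester.
C≡C triple bond → alkyne.
Distinct types present: alkene, alkyne, anhydride, arene, ester, ketone.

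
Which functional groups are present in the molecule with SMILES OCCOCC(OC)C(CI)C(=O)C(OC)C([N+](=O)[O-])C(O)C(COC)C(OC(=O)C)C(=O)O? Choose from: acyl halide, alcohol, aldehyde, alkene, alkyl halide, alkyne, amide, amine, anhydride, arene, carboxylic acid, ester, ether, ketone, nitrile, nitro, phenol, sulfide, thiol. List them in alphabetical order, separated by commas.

alcohol, alkyl halide, carboxylic acid, ester, ether, ketone, nitro

Taking each segment in turn:
  HOCH2: HO– on an sp³ carbon → alcohol.
  CH2OCH2: C–O–C with sp³ carbons on both sides and no adjacent C=O → ether.
  CH(OCH3): pendant –OCH3: C–O–C with sp³ C, no adjacent C=O → ether.
  CH(CH2I): pendant –CH2X: halogen on sp³ carbon → alkyl halide.
  CO: –C(=O)– with carbon on both sides → ketone.
  CH(OCH3): pendant –OCH3: C–O–C with sp³ C, no adjacent C=O → ether.
  CH(NO2): –NO2 on an sp³ carbon → nitro (the N=O is not a carbonyl).
  CH(OH): –OH on an sp³ carbon → alcohol (secondary).
  CH(CH2OCH3): pendant –CH2OCH3: C–O–C linkage → ether.
  CH(OCOCH3): pendant –OC(=O)CH3: an acyloxy group → ester.
  COOH: –COOH: carbonyl C bonded to –OH and C → carboxylic acid (the –OH is not a separate alcohol).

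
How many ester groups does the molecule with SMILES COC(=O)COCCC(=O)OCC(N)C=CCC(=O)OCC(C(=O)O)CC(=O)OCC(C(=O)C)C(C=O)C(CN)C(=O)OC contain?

CH3O–C(=O)–: carbonyl C bonded to C and to –OCH3 → ester (not ketone + ether).
C–O–C with sp³ carbons on both sides and no adjacent C=O → ether.
–C(=O)–O–C with C on the carbonyl side → ester.
–NH2 on an sp³ carbon with no adjacent C=O → amine.
C=C double bond → alkene.
–C(=O)–O–C with C on the carbonyl side → ester.
pendant –COOH: carbonyl C bonded to C and –OH → carboxylic acid.
–C(=O)–O–C with C on the carbonyl side → ester.
pendant –COCH3: carbonyl C bonded to two carbons → ketone.
pendant –CHO: carbonyl C bonded to C and H → aldehyde.
pendant –CH2NH2: N on sp³ C, no adjacent C=O → amine.
–C(=O)OCH3: carbonyl C bonded to C and to –OCH3 → ester (not ketone + ether).
Ester appears at: CH3OOC, CH2COOCH2, CH2COOCH2, CH2COOCH2, COOCH3 → 5.

5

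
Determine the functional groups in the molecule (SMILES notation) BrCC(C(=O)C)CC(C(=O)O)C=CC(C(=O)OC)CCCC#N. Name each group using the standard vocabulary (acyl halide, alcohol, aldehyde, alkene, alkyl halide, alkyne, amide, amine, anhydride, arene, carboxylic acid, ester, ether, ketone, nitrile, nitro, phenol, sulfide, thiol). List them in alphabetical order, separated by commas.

alkene, alkyl halide, carboxylic acid, ester, ketone, nitrile

Working along the chain:
  BrCH2: halogen on an sp³ carbon → alkyl halide.
  CH(COCH3): pendant –COCH3: carbonyl C bonded to two carbons → ketone.
  CH(COOH): pendant –COOH: carbonyl C bonded to C and –OH → carboxylic acid.
  CH=CH: C=C double bond → alkene.
  CH(COOCH3): pendant –COOCH3: carbonyl C bonded to C and –OCH3 → ester.
  CN: –C≡N: carbon triple-bonded to nitrogen → nitrile.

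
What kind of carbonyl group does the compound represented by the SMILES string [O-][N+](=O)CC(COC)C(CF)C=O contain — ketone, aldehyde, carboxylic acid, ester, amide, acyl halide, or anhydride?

The carbonyl is in the CHO segment: terminal –CHO: carbonyl C bonded to H and C → aldehyde.

aldehyde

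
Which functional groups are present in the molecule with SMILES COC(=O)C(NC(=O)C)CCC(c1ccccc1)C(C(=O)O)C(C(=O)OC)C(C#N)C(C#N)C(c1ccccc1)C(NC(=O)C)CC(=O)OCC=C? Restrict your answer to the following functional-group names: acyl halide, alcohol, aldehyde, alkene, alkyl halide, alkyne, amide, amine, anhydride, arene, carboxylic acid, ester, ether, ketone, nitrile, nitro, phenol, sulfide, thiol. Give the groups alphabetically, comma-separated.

alkene, amide, arene, carboxylic acid, ester, nitrile

CH3O–C(=O)–: carbonyl C bonded to C and to –OCH3 → ester (not ketone + ether).
pendant –NHC(=O)CH3: N bonded to a carbonyl → amide (not amine).
pendant –C6H5: benzene ring → arene.
pendant –COOH: carbonyl C bonded to C and –OH → carboxylic acid.
pendant –COOCH3: carbonyl C bonded to C and –OCH3 → ester.
pendant –C≡N: nitrile.
pendant –C≡N: nitrile.
pendant –C6H5: benzene ring → arene.
pendant –NHC(=O)CH3: N bonded to a carbonyl → amide (not amine).
–C(=O)–O–C with C on the carbonyl side → ester.
C=C double bond → alkene.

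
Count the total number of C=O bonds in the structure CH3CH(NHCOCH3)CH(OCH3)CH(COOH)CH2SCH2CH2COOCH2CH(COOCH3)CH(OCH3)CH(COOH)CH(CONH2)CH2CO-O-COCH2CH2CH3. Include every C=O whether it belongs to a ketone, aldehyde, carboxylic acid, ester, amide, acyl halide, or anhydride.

CH(NHCOCH3): amide, 1 C=O (running total 1).
CH(COOH): carboxylic acid, 1 C=O (running total 2).
CH2COOCH2: ester, 1 C=O (running total 3).
CH(COOCH3): ester, 1 C=O (running total 4).
CH(COOH): carboxylic acid, 1 C=O (running total 5).
CH(CONH2): amide, 1 C=O (running total 6).
CH2CO-O-COCH2: anhydride, 2 C=O (running total 8).

8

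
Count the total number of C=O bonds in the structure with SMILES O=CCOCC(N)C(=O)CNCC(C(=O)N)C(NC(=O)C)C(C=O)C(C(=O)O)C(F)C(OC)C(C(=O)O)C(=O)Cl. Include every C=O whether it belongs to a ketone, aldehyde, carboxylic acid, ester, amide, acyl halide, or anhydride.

8

OHC: aldehyde, 1 C=O (running total 1).
CO: ketone, 1 C=O (running total 2).
CH(CONH2): amide, 1 C=O (running total 3).
CH(NHCOCH3): amide, 1 C=O (running total 4).
CH(CHO): aldehyde, 1 C=O (running total 5).
CH(COOH): carboxylic acid, 1 C=O (running total 6).
CH(COOH): carboxylic acid, 1 C=O (running total 7).
COCl: acyl halide, 1 C=O (running total 8).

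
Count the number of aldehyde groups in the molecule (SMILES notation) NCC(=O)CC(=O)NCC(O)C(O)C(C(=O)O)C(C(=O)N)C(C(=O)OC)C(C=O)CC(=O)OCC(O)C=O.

Taking each segment in turn:
  H2NCH2: –NH2 on an sp³ carbon with no adjacent C=O → amine.
  CO: –C(=O)– with carbon on both sides → ketone.
  CH2CONHCH2: –C(=O)–N– linkage → amide (the N is not an amine).
  CH(OH): –OH on an sp³ carbon → alcohol (secondary).
  CH(OH): –OH on an sp³ carbon → alcohol (secondary).
  CH(COOH): pendant –COOH: carbonyl C bonded to C and –OH → carboxylic acid.
  CH(CONH2): pendant –CONH2: carbonyl C bonded to C and N → amide.
  CH(COOCH3): pendant –COOCH3: carbonyl C bonded to C and –OCH3 → ester.
  CH(CHO): pendant –CHO: carbonyl C bonded to C and H → aldehyde.
  CH2COOCH2: –C(=O)–O–C with C on the carbonyl side → ester.
  CH(OH): –OH on an sp³ carbon → alcohol (secondary).
  CHO: terminal –CHO: carbonyl C bonded to H and C → aldehyde.
Aldehyde appears at: CH(CHO), CHO → 2.

2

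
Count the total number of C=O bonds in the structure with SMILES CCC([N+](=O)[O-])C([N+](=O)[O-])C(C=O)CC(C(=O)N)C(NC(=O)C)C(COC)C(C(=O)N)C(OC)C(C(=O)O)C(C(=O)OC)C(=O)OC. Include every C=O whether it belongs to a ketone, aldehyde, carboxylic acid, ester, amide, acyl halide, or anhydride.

7

CH(CHO): aldehyde, 1 C=O (running total 1).
CH(CONH2): amide, 1 C=O (running total 2).
CH(NHCOCH3): amide, 1 C=O (running total 3).
CH(CONH2): amide, 1 C=O (running total 4).
CH(COOH): carboxylic acid, 1 C=O (running total 5).
CH(COOCH3): ester, 1 C=O (running total 6).
COOCH3: ester, 1 C=O (running total 7).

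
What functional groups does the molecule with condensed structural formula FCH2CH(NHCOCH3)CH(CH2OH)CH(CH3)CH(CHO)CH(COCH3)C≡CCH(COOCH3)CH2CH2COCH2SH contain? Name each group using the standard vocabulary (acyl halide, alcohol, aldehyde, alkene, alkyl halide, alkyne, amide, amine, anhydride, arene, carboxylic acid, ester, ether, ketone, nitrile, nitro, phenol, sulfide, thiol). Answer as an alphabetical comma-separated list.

alcohol, aldehyde, alkyl halide, alkyne, amide, ester, ketone, thiol

Taking each segment in turn:
  FCH2: halogen on an sp³ carbon → alkyl halide.
  CH(NHCOCH3): pendant –NHC(=O)CH3: N bonded to a carbonyl → amide (not amine).
  CH(CH2OH): pendant –CH2OH on an sp³ backbone C → alcohol.
  CH(CHO): pendant –CHO: carbonyl C bonded to C and H → aldehyde.
  CH(COCH3): pendant –COCH3: carbonyl C bonded to two carbons → ketone.
  C≡C: C≡C triple bond → alkyne.
  CH(COOCH3): pendant –COOCH3: carbonyl C bonded to C and –OCH3 → ester.
  CO: –C(=O)– with carbon on both sides → ketone.
  CH2SH: –SH on an sp³ carbon → thiol.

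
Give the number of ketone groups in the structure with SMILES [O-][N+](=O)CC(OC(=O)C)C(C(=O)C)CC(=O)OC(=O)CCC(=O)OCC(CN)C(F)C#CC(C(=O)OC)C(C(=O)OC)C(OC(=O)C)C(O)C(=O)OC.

–NO2 on carbon → nitro group.
pendant –OC(=O)CH3: an acyloxy group → ester.
pendant –COCH3: carbonyl C bonded to two carbons → ketone.
two acyl groups sharing one oxygen, –C(=O)–O–C(=O)– → anhydride.
–C(=O)–O–C with C on the carbonyl side → ester.
pendant –CH2NH2: N on sp³ C, no adjacent C=O → amine.
halogen on an sp³ carbon → alkyl halide.
C≡C triple bond → alkyne.
pendant –COOCH3: carbonyl C bonded to C and –OCH3 → ester.
pendant –COOCH3: carbonyl C bonded to C and –OCH3 → ester.
pendant –OC(=O)CH3: an acyloxy group → ester.
–OH on an sp³ carbon → alcohol (secondary).
–C(=O)OCH3: carbonyl C bonded to C and to –OCH3 → ester (not ketone + ether).
Ketone appears at: CH(COCH3) → 1.

1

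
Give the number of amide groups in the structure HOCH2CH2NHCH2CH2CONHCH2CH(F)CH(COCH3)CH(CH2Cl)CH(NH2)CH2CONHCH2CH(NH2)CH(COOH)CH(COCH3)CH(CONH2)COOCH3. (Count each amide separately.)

3

Taking each segment in turn:
  HOCH2: HO– on an sp³ carbon → alcohol.
  CH2NHCH2: C–N–C with sp³ carbons and no adjacent C=O → amine (secondary).
  CH2CONHCH2: –C(=O)–N– linkage → amide (the N is not an amine).
  CH(F): halogen on an sp³ carbon → alkyl halide.
  CH(COCH3): pendant –COCH3: carbonyl C bonded to two carbons → ketone.
  CH(CH2Cl): pendant –CH2X: halogen on sp³ carbon → alkyl halide.
  CH(NH2): –NH2 on an sp³ carbon with no adjacent C=O → amine.
  CH2CONHCH2: –C(=O)–N– linkage → amide (the N is not an amine).
  CH(NH2): –NH2 on an sp³ carbon with no adjacent C=O → amine.
  CH(COOH): pendant –COOH: carbonyl C bonded to C and –OH → carboxylic acid.
  CH(COCH3): pendant –COCH3: carbonyl C bonded to two carbons → ketone.
  CH(CONH2): pendant –CONH2: carbonyl C bonded to C and N → amide.
  COOCH3: –C(=O)OCH3: carbonyl C bonded to C and to –OCH3 → ester (not ketone + ether).
Amide appears at: CH2CONHCH2, CH2CONHCH2, CH(CONH2) → 3.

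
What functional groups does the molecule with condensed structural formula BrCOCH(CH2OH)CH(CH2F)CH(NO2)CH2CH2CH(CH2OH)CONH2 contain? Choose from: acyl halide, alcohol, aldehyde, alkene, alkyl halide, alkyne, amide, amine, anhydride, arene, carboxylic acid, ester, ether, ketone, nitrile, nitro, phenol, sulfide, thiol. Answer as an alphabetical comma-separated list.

acyl halide, alcohol, alkyl halide, amide, nitro

Working along the chain:
  BrCO: –C(=O)Br: carbonyl C bonded to C and to a halogen → acyl halide (not alkyl halide).
  CH(CH2OH): pendant –CH2OH on an sp³ backbone C → alcohol.
  CH(CH2F): pendant –CH2X: halogen on sp³ carbon → alkyl halide.
  CH(NO2): –NO2 on an sp³ carbon → nitro (the N=O is not a carbonyl).
  CH(CH2OH): pendant –CH2OH on an sp³ backbone C → alcohol.
  CONH2: –C(=O)NH2: carbonyl C bonded to C and to N → amide (the N is not a separate amine).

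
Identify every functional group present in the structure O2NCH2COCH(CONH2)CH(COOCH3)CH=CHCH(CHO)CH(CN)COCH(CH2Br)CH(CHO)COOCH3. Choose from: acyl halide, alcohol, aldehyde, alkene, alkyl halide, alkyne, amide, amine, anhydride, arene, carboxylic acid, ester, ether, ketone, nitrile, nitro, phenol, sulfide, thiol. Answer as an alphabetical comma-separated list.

aldehyde, alkene, alkyl halide, amide, ester, ketone, nitrile, nitro

–NO2 on carbon → nitro group.
–C(=O)– with carbon on both sides → ketone.
pendant –CONH2: carbonyl C bonded to C and N → amide.
pendant –COOCH3: carbonyl C bonded to C and –OCH3 → ester.
C=C double bond → alkene.
pendant –CHO: carbonyl C bonded to C and H → aldehyde.
pendant –C≡N: nitrile.
–C(=O)– with carbon on both sides → ketone.
pendant –CH2X: halogen on sp³ carbon → alkyl halide.
pendant –CHO: carbonyl C bonded to C and H → aldehyde.
–C(=O)OCH3: carbonyl C bonded to C and to –OCH3 → ester (not ketone + ether).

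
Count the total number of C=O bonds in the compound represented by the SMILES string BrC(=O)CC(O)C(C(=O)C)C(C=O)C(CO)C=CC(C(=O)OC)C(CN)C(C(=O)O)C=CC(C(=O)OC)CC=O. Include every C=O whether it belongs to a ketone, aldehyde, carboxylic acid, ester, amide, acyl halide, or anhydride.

BrCO: acyl halide, 1 C=O (running total 1).
CH(COCH3): ketone, 1 C=O (running total 2).
CH(CHO): aldehyde, 1 C=O (running total 3).
CH(COOCH3): ester, 1 C=O (running total 4).
CH(COOH): carboxylic acid, 1 C=O (running total 5).
CH(COOCH3): ester, 1 C=O (running total 6).
CHO: aldehyde, 1 C=O (running total 7).

7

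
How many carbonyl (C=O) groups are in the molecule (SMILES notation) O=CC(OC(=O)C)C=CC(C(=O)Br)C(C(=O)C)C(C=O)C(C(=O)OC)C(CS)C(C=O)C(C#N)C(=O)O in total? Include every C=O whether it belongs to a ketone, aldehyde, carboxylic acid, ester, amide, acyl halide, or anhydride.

8

OHC: aldehyde, 1 C=O (running total 1).
CH(OCOCH3): ester, 1 C=O (running total 2).
CH(COBr): acyl halide, 1 C=O (running total 3).
CH(COCH3): ketone, 1 C=O (running total 4).
CH(CHO): aldehyde, 1 C=O (running total 5).
CH(COOCH3): ester, 1 C=O (running total 6).
CH(CHO): aldehyde, 1 C=O (running total 7).
COOH: carboxylic acid, 1 C=O (running total 8).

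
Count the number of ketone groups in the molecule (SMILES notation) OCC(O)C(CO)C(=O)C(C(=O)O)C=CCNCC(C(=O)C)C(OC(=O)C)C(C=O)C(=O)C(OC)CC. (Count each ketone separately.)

3

HO– on an sp³ carbon → alcohol.
–OH on an sp³ carbon → alcohol (secondary).
pendant –CH2OH on an sp³ backbone C → alcohol.
–C(=O)– with carbon on both sides → ketone.
pendant –COOH: carbonyl C bonded to C and –OH → carboxylic acid.
C=C double bond → alkene.
C–N–C with sp³ carbons and no adjacent C=O → amine (secondary).
pendant –COCH3: carbonyl C bonded to two carbons → ketone.
pendant –OC(=O)CH3: an acyloxy group → ester.
pendant –CHO: carbonyl C bonded to C and H → aldehyde.
–C(=O)– with carbon on both sides → ketone.
pendant –OCH3: C–O–C with sp³ C, no adjacent C=O → ether.
Ketone appears at: CO, CH(COCH3), CO → 3.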